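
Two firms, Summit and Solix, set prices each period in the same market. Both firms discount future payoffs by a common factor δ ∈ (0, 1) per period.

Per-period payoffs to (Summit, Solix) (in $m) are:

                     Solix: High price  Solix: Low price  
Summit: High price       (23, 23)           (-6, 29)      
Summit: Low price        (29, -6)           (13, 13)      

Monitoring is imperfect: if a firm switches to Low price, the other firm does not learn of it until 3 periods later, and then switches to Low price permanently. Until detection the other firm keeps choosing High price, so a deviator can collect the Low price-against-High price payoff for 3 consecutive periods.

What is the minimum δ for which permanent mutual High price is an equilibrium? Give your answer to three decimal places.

0.721

Deviating for the 3 undetected periods gains 29−23 = 6 per period over cooperation, then loses 23−13 = 10 per period forever once punishment starts.
Gain: 6(1 + δ + … + δ^2); loss: 10·δ^3/(1−δ).
No profitable deviation ⇔ 6(1−δ^3) ≤ 10·δ^3, i.e. δ^3 ≥ 6/(6+10) = 3/8.
Hence δ ≥ (3/8)^(1/3) ≈ 0.721.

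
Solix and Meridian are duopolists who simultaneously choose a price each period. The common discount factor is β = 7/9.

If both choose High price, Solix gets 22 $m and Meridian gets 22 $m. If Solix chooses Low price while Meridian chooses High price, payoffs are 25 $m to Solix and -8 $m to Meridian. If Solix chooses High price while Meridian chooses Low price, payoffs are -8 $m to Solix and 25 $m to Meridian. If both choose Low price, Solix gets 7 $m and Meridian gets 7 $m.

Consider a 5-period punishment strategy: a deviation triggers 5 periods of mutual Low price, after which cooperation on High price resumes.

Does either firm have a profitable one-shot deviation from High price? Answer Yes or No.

IC: β+…+β^5 ≥ (25−22)/(22−7) = 1/5.
At β = 7/9: partial sum = 2.5038 ≥ 0.2000. Cooperation sustainable.

No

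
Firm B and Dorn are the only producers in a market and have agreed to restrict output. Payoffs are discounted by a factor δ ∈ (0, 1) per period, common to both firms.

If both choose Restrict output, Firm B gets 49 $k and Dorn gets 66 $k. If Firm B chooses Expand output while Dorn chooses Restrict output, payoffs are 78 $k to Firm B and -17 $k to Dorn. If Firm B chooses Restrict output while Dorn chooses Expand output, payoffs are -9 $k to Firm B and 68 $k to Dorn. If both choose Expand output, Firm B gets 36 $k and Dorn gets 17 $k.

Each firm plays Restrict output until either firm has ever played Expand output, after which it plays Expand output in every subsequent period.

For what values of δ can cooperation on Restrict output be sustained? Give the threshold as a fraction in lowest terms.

Firm B: cooperation gives 49 each period; deviation gives 78 once then 36 forever.
  49/(1−δ) ≥ 78 + 36δ/(1−δ) ⇒ δ ≥ 29/42.
Dorn: cooperation gives 66 each period; deviation gives 68 once then 17 forever.
  δ ≥ 2/51.
Both must hold, so the binding constraint is Firm B's: δ ≥ 29/42.

29/42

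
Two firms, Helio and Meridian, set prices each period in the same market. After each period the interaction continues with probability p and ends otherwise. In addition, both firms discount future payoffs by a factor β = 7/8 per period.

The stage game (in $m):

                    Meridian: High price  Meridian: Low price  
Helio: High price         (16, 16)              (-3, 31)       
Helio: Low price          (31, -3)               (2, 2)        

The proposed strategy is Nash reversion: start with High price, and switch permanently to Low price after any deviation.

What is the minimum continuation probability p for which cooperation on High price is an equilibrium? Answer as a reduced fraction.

With continuation probability p and discount β, the effective per-period discount factor is βp.
Grim-trigger IC: βp ≥ (31−16)/(31−2) = 15/29.
So p ≥ (15/29)/(7/8) = 120/203.

120/203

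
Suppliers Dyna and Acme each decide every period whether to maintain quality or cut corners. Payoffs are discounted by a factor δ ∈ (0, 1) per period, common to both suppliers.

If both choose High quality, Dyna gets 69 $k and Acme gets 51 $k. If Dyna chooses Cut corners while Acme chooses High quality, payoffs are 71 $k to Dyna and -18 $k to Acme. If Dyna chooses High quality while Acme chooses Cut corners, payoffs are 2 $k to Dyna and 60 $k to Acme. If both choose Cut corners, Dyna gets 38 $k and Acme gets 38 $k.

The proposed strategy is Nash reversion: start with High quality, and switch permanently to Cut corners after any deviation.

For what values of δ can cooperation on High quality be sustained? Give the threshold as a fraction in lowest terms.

For Dyna: deviation gain 71−69 = 2, per-period punishment loss 69−38 = 31. IC gives δ ≥ 2/33.
For Acme: gain 9, loss 13 per period, so δ ≥ 9/22.
The tighter constraint is Acme's, so cooperation needs δ ≥ 9/22.

9/22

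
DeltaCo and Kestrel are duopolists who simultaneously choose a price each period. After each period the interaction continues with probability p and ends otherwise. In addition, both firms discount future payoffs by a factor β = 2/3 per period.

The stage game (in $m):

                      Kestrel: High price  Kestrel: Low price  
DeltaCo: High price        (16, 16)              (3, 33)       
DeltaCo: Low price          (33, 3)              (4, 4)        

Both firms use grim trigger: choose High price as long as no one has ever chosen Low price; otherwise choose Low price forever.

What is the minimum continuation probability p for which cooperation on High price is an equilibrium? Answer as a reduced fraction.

With continuation probability p and discount β, the effective per-period discount factor is βp.
Grim-trigger IC: βp ≥ (33−16)/(33−4) = 17/29.
So p ≥ (17/29)/(2/3) = 51/58.

51/58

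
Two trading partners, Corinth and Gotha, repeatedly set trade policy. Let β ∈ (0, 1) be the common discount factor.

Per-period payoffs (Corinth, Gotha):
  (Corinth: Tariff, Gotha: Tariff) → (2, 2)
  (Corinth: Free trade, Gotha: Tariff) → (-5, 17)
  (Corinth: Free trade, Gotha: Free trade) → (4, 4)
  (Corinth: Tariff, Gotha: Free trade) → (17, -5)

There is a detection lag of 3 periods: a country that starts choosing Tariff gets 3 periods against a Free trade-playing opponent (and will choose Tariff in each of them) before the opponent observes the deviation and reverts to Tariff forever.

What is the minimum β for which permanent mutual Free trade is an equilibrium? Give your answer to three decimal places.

0.953

Deviating for the 3 undetected periods gains 17−4 = 13 per period over cooperation, then loses 4−2 = 2 per period forever once punishment starts.
Gain: 13(1 + β + … + β^2); loss: 2·β^3/(1−β).
No profitable deviation ⇔ 13(1−β^3) ≤ 2·β^3, i.e. β^3 ≥ 13/(13+2) = 13/15.
Hence β ≥ (13/15)^(1/3) ≈ 0.953.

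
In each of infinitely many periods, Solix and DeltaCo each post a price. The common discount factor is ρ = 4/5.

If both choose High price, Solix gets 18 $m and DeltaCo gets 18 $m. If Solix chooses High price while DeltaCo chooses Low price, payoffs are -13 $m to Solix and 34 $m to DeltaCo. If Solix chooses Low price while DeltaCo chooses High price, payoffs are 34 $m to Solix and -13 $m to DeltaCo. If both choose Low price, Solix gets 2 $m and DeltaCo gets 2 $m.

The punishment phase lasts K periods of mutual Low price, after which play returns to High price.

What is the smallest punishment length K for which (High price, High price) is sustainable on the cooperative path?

IC: ρ(1−ρ^K)/(1−ρ) ≥ (34−18)/(18−2) = 1.
With ρ = 4/5: need 1 − ρ^K ≥ 1·(1−4/5)/(4/5), i.e. ρ^K ≤ 0.7500.
Since (4/5)^1 = 0.8000 and (4/5)^2 = 0.6400, the smallest such K is 2.

2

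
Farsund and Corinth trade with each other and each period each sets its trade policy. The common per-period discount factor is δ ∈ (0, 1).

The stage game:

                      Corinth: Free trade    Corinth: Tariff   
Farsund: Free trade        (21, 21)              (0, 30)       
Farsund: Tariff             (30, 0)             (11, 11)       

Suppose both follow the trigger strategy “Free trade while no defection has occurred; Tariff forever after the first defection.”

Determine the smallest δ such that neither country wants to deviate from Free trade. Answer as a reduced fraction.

9/19

One-period gain from deviating is 30 − 21 = 9. The loss is 21 − 11 = 10 in every subsequent period, with present value 10·δ/(1−δ).
Deviation is unprofitable when 10·δ/(1−δ) ≥ 9, i.e. δ/(1−δ) ≥ 9/10.
Equivalently δ ≥ 9/(9+10) = 9/19.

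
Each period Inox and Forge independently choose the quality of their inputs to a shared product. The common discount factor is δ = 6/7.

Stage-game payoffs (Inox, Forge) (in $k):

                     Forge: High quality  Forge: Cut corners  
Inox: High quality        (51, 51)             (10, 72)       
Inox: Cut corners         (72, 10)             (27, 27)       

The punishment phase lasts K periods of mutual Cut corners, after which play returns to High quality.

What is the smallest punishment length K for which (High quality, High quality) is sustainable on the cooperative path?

Need Σ_{k=1}^{K} δ^k ≥ (72−51)/(51−27) = 0.8750 at δ = 6/7.
At K = 1 the sum is 0.8571 < 0.8750; at K = 2 it is 1.5918 ≥ 0.8750.
So the minimum punishment length is K = 2.

2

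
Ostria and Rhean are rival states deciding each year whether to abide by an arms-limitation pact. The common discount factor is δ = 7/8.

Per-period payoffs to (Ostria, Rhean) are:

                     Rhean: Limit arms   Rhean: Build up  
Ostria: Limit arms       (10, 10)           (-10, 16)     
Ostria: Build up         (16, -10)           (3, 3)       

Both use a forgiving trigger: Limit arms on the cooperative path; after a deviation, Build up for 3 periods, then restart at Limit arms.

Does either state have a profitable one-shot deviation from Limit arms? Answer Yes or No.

No

IC: δ+…+δ^3 ≥ (16−10)/(10−3) = 6/7.
At δ = 7/8: partial sum = 2.3105 ≥ 0.8571. Cooperation sustainable.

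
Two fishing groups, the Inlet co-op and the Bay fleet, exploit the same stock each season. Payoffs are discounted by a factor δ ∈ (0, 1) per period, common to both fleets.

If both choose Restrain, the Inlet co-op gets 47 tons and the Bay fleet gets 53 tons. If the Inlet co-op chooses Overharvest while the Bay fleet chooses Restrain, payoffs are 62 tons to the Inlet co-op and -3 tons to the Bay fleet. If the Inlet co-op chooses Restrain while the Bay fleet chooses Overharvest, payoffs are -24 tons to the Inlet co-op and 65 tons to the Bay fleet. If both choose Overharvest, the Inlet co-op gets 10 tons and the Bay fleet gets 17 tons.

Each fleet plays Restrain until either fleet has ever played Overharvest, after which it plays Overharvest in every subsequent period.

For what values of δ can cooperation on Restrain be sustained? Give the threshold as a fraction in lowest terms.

15/52

the Inlet co-op's threshold: (62−47)/(62−10) = 15/52.
the Bay fleet's threshold: (65−53)/(65−17) = 1/4.
15/52 > 1/4, so the Inlet co-op binds and δ* = 15/52.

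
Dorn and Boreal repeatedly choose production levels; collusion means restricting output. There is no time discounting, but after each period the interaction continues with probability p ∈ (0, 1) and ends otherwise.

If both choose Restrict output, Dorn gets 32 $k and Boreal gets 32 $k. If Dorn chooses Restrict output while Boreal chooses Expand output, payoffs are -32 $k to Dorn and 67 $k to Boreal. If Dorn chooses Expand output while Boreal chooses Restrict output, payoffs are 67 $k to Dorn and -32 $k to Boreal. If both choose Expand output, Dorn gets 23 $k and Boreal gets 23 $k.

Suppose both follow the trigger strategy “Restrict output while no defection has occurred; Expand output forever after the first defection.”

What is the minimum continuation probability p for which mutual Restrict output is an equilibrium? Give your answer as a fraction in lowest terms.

35/44

With no time discounting, the continuation probability p plays the role of the discount factor.
Grim-trigger IC: 32/(1−p) ≥ 67 + 23p/(1−p) ⇒ p ≥ (67−32)/(67−23) = 35/44.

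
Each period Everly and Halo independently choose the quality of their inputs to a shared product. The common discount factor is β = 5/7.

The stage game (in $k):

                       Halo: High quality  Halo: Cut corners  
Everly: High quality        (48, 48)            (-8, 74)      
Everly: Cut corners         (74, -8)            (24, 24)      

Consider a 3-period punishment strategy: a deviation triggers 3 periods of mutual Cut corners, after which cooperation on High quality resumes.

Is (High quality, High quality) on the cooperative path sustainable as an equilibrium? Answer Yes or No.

Yes

Comparing payoff streams over the 4 periods until play realigns: cooperate → 48(1+β+…+β^3); deviate → 74 + 24(β+…+β^3).
Cooperation is sustained iff (48−24)(β+…+β^3) ≥ 74−48.
β+…+β^3 = 5/7·(1−(5/7)^3)/(1−5/7) = 1.5889, and (74−48)/(48−24) = 1.0833.
1.5889 ≥ 1.0833, so cooperation is sustainable.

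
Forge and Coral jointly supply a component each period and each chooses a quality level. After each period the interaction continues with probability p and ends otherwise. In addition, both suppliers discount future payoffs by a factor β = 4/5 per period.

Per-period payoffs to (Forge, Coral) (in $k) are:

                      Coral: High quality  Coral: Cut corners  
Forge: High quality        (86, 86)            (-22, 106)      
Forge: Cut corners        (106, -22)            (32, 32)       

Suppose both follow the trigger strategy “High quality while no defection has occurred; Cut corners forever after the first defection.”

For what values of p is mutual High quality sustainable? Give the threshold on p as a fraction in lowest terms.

25/74

With continuation probability p and discount β, the effective per-period discount factor is βp.
Grim-trigger IC: βp ≥ (106−86)/(106−32) = 10/37.
So p ≥ (10/37)/(4/5) = 25/74.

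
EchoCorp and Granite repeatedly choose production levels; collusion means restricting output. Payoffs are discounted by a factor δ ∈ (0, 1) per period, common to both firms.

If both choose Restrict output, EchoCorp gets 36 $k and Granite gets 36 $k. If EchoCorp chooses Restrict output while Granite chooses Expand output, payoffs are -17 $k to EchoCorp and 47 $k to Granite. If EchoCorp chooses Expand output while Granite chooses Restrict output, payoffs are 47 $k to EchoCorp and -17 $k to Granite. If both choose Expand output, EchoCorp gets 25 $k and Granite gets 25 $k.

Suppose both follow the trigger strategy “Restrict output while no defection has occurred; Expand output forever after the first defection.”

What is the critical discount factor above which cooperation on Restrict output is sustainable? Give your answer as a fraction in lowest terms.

1/2

Cooperation forever yields 36 each period: 36/(1−δ).
Deviating yields 47 once, then 25 forever: 47 + 25δ/(1−δ).
No profitable deviation requires 36/(1−δ) ≥ 47 + 25δ/(1−δ).
Multiplying by (1−δ): 36 ≥ 47(1−δ) + 25δ = 47 − 22δ.
So 22δ ≥ 11, i.e. δ ≥ 11/22 = 1/2.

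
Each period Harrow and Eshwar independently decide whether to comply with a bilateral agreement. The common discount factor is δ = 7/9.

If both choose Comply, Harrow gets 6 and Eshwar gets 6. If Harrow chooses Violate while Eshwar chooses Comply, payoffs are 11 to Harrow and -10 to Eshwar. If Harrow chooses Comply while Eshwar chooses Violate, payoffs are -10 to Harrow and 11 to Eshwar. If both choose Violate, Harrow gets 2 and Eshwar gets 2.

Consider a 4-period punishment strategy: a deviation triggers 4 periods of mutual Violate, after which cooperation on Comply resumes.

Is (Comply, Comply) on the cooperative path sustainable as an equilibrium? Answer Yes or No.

Yes

IC: δ+…+δ^4 ≥ (11−6)/(6−2) = 5/4.
At δ = 7/9: partial sum = 2.2192 ≥ 1.2500. Cooperation sustainable.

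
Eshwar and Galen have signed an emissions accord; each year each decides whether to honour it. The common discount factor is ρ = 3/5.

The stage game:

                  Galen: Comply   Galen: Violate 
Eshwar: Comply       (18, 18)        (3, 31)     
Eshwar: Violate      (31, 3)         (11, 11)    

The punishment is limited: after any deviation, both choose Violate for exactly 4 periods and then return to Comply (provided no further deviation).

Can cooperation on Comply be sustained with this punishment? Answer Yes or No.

No

A one-shot deviation gives 31 now, then 11 for 4 periods, then back to 18.
Gain from deviating: (31−18) today; loss: (18−11) in each of the next 4 periods.
No-deviation condition: (18−11)(ρ+…+ρ^4) ≥ 31−18, i.e. ρ+…+ρ^4 ≥ 13/7.
At ρ = 3/5: ρ+…+ρ^4 = 1.3056 < 1.8571.
So cooperation is not sustainable.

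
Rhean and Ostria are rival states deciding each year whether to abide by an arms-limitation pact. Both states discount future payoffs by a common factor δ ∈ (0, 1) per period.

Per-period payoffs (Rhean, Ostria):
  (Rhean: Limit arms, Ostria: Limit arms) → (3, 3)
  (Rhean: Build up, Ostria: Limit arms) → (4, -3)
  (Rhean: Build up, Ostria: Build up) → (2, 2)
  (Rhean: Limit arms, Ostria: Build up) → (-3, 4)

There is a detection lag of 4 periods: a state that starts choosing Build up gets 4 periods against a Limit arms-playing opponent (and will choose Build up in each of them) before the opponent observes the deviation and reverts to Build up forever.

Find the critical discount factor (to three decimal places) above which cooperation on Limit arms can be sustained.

The best deviation is to choose Build up for all 4 undetected periods, earning 4 each, then 2 forever once detected.
Deviation value: 4(1−δ^4)/(1−δ) + 2δ^4/(1−δ); cooperation value: 3/(1−δ).
IC: 3 ≥ 4(1−δ^4) + 2δ^4 = 4 − 2δ^4.
So δ^4 ≥ 1/2, giving δ ≥ (1/2)^(1/4) ≈ 0.841.

0.841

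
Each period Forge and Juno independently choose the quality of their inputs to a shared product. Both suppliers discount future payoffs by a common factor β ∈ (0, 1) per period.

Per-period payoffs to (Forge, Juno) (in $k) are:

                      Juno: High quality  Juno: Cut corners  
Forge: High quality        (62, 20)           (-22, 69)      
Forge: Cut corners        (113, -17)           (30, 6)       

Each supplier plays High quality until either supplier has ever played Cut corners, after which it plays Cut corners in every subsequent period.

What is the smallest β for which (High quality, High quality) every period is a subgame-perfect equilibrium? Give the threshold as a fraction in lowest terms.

7/9

Forge: cooperation gives 62 each period; deviation gives 113 once then 30 forever.
  62/(1−β) ≥ 113 + 30β/(1−β) ⇒ β ≥ 51/83.
Juno: cooperation gives 20 each period; deviation gives 69 once then 6 forever.
  β ≥ 49/63 = 7/9.
Both must hold, so the binding constraint is Juno's: β ≥ 7/9.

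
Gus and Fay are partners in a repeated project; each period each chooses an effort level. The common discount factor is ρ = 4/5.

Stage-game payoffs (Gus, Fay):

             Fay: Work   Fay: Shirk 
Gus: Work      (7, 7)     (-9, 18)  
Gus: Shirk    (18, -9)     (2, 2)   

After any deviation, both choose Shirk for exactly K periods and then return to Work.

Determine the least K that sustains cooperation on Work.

No profitable deviation requires (7−2)(ρ+…+ρ^K) ≥ 18−7, i.e. ρ+…+ρ^K ≥ 11/5 ≈ 2.2000.
With ρ = 4/5, the partial sums are K=1: 0.8000, K=2: 1.4400, K=3: 1.9520, K=4: 2.3616.
K = 4 is the first length at which the sum reaches 2.2000.

4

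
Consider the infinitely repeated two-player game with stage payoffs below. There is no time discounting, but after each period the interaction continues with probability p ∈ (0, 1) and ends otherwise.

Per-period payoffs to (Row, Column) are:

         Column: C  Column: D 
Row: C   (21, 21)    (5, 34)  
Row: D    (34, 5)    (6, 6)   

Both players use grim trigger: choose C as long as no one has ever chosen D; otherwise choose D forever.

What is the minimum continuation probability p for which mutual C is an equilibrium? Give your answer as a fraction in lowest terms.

13/28

Expected cooperation value is 21 + p·21 + p²·21 + … = 21/(1−p); deviation gives 34 + p·6/(1−p).
21 ≥ 34(1−p) + 6p ⇒ 28p ≥ 13 ⇒ p ≥ 13/28.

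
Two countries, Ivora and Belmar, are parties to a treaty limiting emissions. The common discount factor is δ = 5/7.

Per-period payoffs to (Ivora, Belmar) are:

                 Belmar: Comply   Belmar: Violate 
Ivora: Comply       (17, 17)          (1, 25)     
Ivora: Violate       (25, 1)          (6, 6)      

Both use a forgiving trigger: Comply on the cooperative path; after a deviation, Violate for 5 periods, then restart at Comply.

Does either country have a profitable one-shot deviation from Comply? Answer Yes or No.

A one-shot deviation gives 25 now, then 6 for 5 periods, then back to 17.
Gain from deviating: (25−17) today; loss: (17−6) in each of the next 5 periods.
No-deviation condition: (17−6)(δ+…+δ^5) ≥ 25−17, i.e. δ+…+δ^5 ≥ 8/11.
At δ = 5/7: δ+…+δ^5 = 2.0352 ≥ 0.7273.
So cooperation is sustainable.

No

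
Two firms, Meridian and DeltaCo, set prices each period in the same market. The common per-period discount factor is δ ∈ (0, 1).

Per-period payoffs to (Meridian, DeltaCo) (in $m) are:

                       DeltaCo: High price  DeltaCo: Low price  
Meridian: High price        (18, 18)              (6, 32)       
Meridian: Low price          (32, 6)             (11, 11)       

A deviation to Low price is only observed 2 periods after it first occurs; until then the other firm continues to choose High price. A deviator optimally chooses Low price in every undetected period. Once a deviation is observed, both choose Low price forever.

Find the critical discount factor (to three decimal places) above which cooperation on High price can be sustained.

The best deviation is to choose Low price for all 2 undetected periods, earning 32 each, then 11 forever once detected.
Deviation value: 32(1−δ^2)/(1−δ) + 11δ^2/(1−δ); cooperation value: 18/(1−δ).
IC: 18 ≥ 32(1−δ^2) + 11δ^2 = 32 − 21δ^2.
So δ^2 ≥ 14/21 = 2/3, giving δ ≥ (2/3)^(1/2) ≈ 0.816.

0.816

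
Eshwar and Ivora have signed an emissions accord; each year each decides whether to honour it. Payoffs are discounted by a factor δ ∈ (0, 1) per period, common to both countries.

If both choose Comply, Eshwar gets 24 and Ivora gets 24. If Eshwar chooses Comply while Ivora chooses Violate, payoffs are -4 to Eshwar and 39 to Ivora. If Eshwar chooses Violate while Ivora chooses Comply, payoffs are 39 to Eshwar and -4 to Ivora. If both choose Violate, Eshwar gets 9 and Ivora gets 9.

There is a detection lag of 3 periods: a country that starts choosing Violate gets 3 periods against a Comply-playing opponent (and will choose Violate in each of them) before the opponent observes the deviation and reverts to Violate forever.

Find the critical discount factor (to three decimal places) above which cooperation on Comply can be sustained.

Deviating for the 3 undetected periods gains 39−24 = 15 per period over cooperation, then loses 24−9 = 15 per period forever once punishment starts.
Gain: 15(1 + δ + … + δ^2); loss: 15·δ^3/(1−δ).
No profitable deviation ⇔ 15(1−δ^3) ≤ 15·δ^3, i.e. δ^3 ≥ 15/(15+15) = 1/2.
Hence δ ≥ (1/2)^(1/3) ≈ 0.794.

0.794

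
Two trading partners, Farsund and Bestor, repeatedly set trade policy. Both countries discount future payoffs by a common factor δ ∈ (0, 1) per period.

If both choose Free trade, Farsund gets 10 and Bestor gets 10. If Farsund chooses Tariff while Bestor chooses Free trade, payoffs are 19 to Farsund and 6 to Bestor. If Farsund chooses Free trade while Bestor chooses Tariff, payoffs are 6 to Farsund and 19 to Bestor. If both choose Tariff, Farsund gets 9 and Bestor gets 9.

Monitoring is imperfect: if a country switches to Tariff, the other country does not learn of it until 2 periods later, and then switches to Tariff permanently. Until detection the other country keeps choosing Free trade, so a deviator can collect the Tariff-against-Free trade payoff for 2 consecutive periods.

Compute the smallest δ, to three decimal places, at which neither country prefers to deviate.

The best deviation is to choose Tariff for all 2 undetected periods, earning 19 each, then 9 forever once detected.
Deviation value: 19(1−δ^2)/(1−δ) + 9δ^2/(1−δ); cooperation value: 10/(1−δ).
IC: 10 ≥ 19(1−δ^2) + 9δ^2 = 19 − 10δ^2.
So δ^2 ≥ 9/10, giving δ ≥ (9/10)^(1/2) ≈ 0.949.

0.949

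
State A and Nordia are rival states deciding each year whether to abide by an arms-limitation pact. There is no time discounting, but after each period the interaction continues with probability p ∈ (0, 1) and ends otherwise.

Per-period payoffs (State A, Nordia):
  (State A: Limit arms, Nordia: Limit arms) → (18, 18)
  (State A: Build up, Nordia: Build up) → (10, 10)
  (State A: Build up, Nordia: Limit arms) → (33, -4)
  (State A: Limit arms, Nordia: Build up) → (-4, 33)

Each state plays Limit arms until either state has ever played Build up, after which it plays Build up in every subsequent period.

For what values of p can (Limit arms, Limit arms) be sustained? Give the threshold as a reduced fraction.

Expected cooperation value is 18 + p·18 + p²·18 + … = 18/(1−p); deviation gives 33 + p·10/(1−p).
18 ≥ 33(1−p) + 10p ⇒ 23p ≥ 15 ⇒ p ≥ 15/23.

15/23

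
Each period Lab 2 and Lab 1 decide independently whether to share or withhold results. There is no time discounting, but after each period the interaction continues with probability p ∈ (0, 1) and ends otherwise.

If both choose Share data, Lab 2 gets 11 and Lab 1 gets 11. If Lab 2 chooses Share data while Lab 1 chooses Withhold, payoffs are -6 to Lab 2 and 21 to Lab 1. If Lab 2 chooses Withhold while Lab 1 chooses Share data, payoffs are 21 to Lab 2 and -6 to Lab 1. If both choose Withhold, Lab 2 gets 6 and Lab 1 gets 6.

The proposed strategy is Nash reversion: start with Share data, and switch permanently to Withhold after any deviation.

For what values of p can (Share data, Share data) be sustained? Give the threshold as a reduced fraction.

2/3

With no time discounting, the continuation probability p plays the role of the discount factor.
Grim-trigger IC: 11/(1−p) ≥ 21 + 6p/(1−p) ⇒ p ≥ (21−11)/(21−6) = 2/3.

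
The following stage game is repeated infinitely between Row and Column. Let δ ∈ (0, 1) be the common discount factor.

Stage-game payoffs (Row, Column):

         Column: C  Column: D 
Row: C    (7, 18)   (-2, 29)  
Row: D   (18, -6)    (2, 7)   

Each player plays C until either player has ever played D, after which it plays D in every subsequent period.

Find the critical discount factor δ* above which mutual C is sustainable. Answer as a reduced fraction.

11/16

For Row: deviation gain 18−7 = 11, per-period punishment loss 7−2 = 5. IC gives δ ≥ 11/16.
For Column: gain 11, loss 11 per period, so δ ≥ 11/22 = 1/2.
The tighter constraint is Row's, so cooperation needs δ ≥ 11/16.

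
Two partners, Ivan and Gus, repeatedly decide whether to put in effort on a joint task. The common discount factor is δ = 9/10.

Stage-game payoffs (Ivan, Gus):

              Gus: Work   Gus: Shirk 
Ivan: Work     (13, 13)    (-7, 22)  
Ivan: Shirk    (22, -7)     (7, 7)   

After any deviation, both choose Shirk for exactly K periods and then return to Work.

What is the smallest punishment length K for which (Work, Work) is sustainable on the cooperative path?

IC: δ(1−δ^K)/(1−δ) ≥ (22−13)/(13−7) = 3/2.
With δ = 9/10: need 1 − δ^K ≥ 3/2·(1−9/10)/(9/10), i.e. δ^K ≤ 0.8333.
Since (9/10)^1 = 0.9000 and (9/10)^2 = 0.8100, the smallest such K is 2.

2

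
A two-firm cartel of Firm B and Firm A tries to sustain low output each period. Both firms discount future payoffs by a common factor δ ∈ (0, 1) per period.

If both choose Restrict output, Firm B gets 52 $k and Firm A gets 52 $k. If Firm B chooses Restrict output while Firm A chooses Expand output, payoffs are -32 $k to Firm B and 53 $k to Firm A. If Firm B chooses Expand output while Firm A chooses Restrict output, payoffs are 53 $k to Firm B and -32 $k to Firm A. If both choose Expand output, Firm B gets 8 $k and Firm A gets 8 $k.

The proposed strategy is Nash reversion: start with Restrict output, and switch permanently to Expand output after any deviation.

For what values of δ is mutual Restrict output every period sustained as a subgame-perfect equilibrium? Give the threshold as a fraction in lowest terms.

1/45

52/(1−δ) ≥ 53 + 8δ/(1−δ)
52 ≥ 53 − 45δ
δ ≥ 1/45.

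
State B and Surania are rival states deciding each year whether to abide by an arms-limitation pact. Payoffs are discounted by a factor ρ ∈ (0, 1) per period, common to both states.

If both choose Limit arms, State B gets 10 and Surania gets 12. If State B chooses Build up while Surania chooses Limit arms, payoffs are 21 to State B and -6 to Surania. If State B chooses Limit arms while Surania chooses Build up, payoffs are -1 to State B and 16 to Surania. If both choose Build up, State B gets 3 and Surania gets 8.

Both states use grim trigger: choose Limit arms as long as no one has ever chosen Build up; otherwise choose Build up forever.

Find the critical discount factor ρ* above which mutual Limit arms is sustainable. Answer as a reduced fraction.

For State B: deviation gain 21−10 = 11, per-period punishment loss 10−3 = 7. IC gives ρ ≥ 11/18.
For Surania: gain 4, loss 4 per period, so ρ ≥ 4/8 = 1/2.
The tighter constraint is State B's, so cooperation needs ρ ≥ 11/18.

11/18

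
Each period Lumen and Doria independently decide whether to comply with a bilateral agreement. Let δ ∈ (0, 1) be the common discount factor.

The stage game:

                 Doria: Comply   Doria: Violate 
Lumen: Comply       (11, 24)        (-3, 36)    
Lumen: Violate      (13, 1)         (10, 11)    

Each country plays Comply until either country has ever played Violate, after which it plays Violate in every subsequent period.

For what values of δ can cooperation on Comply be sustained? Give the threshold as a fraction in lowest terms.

2/3

Lumen's threshold: (13−11)/(13−10) = 2/3.
Doria's threshold: (36−24)/(36−11) = 12/25.
2/3 > 12/25, so Lumen binds and δ* = 2/3.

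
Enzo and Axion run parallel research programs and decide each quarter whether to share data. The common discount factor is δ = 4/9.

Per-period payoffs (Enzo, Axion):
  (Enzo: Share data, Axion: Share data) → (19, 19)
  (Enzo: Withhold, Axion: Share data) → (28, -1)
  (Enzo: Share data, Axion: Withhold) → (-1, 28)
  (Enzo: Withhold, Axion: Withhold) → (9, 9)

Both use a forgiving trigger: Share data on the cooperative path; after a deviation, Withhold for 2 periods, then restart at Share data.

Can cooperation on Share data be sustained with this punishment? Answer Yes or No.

No

A one-shot deviation gives 28 now, then 9 for 2 periods, then back to 19.
Gain from deviating: (28−19) today; loss: (19−9) in each of the next 2 periods.
No-deviation condition: (19−9)(δ+…+δ^2) ≥ 28−19, i.e. δ+…+δ^2 ≥ 9/10.
At δ = 4/9: δ+…+δ^2 = 0.6420 < 0.9000.
So cooperation is not sustainable.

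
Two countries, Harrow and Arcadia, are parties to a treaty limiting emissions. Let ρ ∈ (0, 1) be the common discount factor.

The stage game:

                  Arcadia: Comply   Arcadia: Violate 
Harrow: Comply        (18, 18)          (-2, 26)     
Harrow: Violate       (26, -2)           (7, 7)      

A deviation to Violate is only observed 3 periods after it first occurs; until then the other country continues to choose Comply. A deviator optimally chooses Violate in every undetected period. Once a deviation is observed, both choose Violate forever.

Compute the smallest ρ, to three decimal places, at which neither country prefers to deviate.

Deviating for the 3 undetected periods gains 26−18 = 8 per period over cooperation, then loses 18−7 = 11 per period forever once punishment starts.
Gain: 8(1 + ρ + … + ρ^2); loss: 11·ρ^3/(1−ρ).
No profitable deviation ⇔ 8(1−ρ^3) ≤ 11·ρ^3, i.e. ρ^3 ≥ 8/(8+11) = 8/19.
Hence ρ ≥ (8/19)^(1/3) ≈ 0.750.

0.750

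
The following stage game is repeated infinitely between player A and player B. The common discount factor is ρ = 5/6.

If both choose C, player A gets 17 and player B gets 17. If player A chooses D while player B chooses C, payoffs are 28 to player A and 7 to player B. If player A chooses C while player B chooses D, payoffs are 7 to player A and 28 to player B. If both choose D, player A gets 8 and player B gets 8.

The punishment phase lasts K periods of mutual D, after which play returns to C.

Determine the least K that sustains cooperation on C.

IC: ρ(1−ρ^K)/(1−ρ) ≥ (28−17)/(17−8) = 11/9.
With ρ = 5/6: need 1 − ρ^K ≥ 11/9·(1−5/6)/(5/6), i.e. ρ^K ≤ 0.7556.
Since (5/6)^1 = 0.8333 and (5/6)^2 = 0.6944, the smallest such K is 2.

2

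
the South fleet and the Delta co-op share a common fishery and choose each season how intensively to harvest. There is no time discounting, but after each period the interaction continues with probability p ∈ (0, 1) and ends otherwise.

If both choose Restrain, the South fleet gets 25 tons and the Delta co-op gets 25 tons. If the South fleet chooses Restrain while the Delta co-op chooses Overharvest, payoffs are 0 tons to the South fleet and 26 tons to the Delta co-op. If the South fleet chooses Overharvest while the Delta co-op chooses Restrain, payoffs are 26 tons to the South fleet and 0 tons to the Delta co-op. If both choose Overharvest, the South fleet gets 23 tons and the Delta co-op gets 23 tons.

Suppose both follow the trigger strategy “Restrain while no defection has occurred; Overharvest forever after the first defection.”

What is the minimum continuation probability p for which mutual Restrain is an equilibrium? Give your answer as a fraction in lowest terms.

1/3

Expected cooperation value is 25 + p·25 + p²·25 + … = 25/(1−p); deviation gives 26 + p·23/(1−p).
25 ≥ 26(1−p) + 23p ⇒ 3p ≥ 1 ⇒ p ≥ 1/3.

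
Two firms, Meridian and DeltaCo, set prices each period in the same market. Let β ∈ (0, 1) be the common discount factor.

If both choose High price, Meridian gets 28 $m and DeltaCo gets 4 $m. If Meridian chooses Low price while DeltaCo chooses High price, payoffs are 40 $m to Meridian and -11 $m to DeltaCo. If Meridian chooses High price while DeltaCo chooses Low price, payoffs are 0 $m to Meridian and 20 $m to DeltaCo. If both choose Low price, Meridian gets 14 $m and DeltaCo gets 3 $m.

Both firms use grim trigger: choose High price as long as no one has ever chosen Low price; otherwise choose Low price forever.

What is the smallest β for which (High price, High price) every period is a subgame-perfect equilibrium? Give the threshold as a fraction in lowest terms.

16/17

Meridian's threshold: (40−28)/(40−14) = 6/13.
DeltaCo's threshold: (20−4)/(20−3) = 16/17.
6/13 < 16/17, so DeltaCo binds and β* = 16/17.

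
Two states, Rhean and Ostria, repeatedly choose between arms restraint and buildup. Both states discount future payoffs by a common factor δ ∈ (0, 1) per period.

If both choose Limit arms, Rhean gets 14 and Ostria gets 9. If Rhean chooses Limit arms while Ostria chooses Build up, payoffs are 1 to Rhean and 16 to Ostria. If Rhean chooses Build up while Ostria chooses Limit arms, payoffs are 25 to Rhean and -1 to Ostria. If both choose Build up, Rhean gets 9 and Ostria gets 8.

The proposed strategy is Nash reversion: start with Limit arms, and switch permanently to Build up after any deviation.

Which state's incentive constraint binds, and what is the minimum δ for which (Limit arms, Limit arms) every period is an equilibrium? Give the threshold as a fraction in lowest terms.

For Rhean: deviation gain 25−14 = 11, per-period punishment loss 14−9 = 5. IC gives δ ≥ 11/16.
For Ostria: gain 7, loss 1 per period, so δ ≥ 7/8.
The tighter constraint is Ostria's, so cooperation needs δ ≥ 7/8.

Ostria; δ ≥ 7/8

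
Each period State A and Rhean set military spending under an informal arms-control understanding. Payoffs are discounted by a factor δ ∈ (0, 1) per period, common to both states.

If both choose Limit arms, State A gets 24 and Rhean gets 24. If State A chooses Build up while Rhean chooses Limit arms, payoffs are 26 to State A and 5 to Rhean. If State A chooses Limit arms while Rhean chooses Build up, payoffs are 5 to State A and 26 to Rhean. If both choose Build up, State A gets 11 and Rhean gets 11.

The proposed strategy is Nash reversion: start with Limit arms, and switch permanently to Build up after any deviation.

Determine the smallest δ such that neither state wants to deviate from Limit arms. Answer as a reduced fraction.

24/(1−δ) ≥ 26 + 11δ/(1−δ)
24 ≥ 26 − 15δ
δ ≥ 2/15.

2/15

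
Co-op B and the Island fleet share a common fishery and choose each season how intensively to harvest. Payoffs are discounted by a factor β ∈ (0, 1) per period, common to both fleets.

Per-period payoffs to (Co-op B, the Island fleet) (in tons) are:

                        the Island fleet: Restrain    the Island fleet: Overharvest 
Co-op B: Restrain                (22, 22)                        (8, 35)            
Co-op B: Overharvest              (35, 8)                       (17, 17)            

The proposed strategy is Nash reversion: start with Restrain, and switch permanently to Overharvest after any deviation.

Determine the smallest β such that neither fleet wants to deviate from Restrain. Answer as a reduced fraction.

22/(1−β) ≥ 35 + 17β/(1−β)
22 ≥ 35 − 18β
β ≥ 13/18.

13/18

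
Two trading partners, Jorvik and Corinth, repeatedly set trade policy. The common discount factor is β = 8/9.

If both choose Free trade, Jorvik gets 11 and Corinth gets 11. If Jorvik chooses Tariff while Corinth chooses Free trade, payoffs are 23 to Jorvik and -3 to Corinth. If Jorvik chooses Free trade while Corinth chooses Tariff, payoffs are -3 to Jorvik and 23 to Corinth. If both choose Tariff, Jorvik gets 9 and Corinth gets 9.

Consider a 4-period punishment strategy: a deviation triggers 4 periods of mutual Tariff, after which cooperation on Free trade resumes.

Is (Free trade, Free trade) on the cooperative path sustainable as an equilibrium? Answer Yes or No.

Comparing payoff streams over the 5 periods until play realigns: cooperate → 11(1+β+…+β^4); deviate → 23 + 9(β+…+β^4).
Cooperation is sustained iff (11−9)(β+…+β^4) ≥ 23−11.
β+…+β^4 = 8/9·(1−(8/9)^4)/(1−8/9) = 3.0056, and (23−11)/(11−9) = 6.0000.
3.0056 < 6.0000, so cooperation is not sustainable.

No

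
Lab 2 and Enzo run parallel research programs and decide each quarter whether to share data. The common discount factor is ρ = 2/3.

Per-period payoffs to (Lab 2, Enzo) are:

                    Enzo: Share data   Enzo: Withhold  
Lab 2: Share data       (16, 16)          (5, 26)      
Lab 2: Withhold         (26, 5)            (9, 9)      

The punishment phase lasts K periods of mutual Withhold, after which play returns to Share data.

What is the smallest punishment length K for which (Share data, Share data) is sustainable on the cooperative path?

No profitable deviation requires (16−9)(ρ+…+ρ^K) ≥ 26−16, i.e. ρ+…+ρ^K ≥ 10/7 ≈ 1.4286.
With ρ = 2/3, the partial sums are K=1: 0.6667, K=2: 1.1111, K=3: 1.4074, K=4: 1.6049.
K = 4 is the first length at which the sum reaches 1.4286.

4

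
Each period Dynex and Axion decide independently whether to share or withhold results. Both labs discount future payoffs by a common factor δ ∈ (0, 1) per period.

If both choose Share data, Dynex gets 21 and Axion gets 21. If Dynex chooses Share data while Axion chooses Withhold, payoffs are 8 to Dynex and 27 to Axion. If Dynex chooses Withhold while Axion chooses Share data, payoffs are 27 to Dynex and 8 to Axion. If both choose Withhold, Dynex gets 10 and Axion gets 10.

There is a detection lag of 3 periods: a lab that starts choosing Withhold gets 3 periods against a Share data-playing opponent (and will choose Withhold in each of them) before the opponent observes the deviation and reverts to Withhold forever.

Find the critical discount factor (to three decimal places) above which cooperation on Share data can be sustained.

The best deviation is to choose Withhold for all 3 undetected periods, earning 27 each, then 10 forever once detected.
Deviation value: 27(1−δ^3)/(1−δ) + 10δ^3/(1−δ); cooperation value: 21/(1−δ).
IC: 21 ≥ 27(1−δ^3) + 10δ^3 = 27 − 17δ^3.
So δ^3 ≥ 6/17, giving δ ≥ (6/17)^(1/3) ≈ 0.707.

0.707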